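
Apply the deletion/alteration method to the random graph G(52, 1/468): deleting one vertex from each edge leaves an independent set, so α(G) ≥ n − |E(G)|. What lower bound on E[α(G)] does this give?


E[|E(G)|] = C(52, 2)·p = 1326 · (1/468) = 17/6.
E[α(G)] ≥ n − E[|E(G)|] = 52 − 17/6 = 295/6.
Numerically: ≈ 49.167.
(This is only a lower bound; the true E[α(G)] may be larger.)

E[α(G)] ≥ 295/6 ≈ 49.167.


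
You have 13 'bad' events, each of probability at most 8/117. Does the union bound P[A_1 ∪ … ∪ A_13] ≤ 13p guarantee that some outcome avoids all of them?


Union bound: P[∪_{i=1}^{13} A_i] ≤ Σ_i P[A_i] ≤ 13·p = 13·(8/117) = 8/9.
Numerically: 8/9 ≈ 0.889.
Is 8/9 < 1? YES.
Since P[∪ A_i] ≤ 8/9 < 1, the complement has P[∩ A_i^c] ≥ 1 − 8/9 = 1/9 > 0, so some outcome avoids every A_i.

13·p = 8/9 ≈ 0.889; existence CERTIFIED by the union bound.


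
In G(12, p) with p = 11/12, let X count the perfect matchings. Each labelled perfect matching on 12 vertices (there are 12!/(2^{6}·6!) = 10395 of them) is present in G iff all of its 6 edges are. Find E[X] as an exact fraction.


K_12 has 12!/(2^{6}·6!) = 10395 labelled perfect matchings.
For each such perfect matching H, let X_H = 1 if all 6 edges of H are present in G. Then P[X_H = 1] = p^{6} = (11/12)^{6} = 1771561/2985984.
By linearity of expectation: E[X] = Σ_H E[X_H] = 10395 · p^{6} = 10395 · 1771561/2985984 = 682050985/110592.
Numerically: E[X] ≈ 6167.27.

E[X] = 10395 · (11/12)^{6} = 682050985/110592 ≈ 6167.27.


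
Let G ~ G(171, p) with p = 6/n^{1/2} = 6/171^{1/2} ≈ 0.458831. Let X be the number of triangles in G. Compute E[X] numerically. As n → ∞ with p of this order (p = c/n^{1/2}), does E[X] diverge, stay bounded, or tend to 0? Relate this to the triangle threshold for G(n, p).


Number of potential triangles: C(171, 3) = 818805.
Each occurs with probability p³ ≈ (0.458831)³ ≈ 9.65960985e-02.
By linearity: E[X] = C(171, 3)·p³ ≈ 818805 · 9.65960985e-02 ≈ 79093.368409.
Since α = 1/2 < 1, p = c/n^{1/2} ≫ 1/n is above the triangle threshold p ~ 1/n. Asymptotically E[X] ~ (c³/6)·n^{3(1−α)} = (6³/6)·n^{1.5} → ∞; triangles are abundant w.h.p.

E[X] ≈ 79093.368409; in regime p = Θ(1/n^{1/2}) E[X] diverges (above the triangle threshold p ~ 1/n).


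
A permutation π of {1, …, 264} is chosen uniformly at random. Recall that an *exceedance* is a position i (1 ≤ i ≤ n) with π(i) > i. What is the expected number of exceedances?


Write X = Σ_{i=1}^{264} X_i, where X_i = 1_{π(i) > i}.
For each fixed i, π(i) is uniform over {1, …, 264} (marginal of a uniform permutation), so P[π(i) > i] = (n − i)/n. Summing: Σ_{i=1}^{264} (n − i)/n = (0 + 1 + … + 263)/264 = 264(264 − 1)/(2·264) = (264 − 1)/2.
Hence E[X] = Σ_{i=1}^{264} (264 − i)/264 = 263/2 ≈ 131.5000.

E[X] = 263/2 = 131.5000.


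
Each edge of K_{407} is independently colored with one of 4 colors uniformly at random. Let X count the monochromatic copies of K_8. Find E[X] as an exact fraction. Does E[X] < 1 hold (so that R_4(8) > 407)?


E[X] = C(407, 8) · 4^{1 − 28} = 17424959239309050 · 4^{−27} = 17424959239309050/18014398509481984.
As a reduced fraction: E[X] = 8712479619654525/9007199254740992 ≈ 0.967.
Is E[X] < 1? YES.
Since E[X] < 1, there exists a 4-coloring of K_{407} with no monochromatic K_8; hence R_4(8) > 407.

E[X] = 8712479619654525/9007199254740992 ≈ 0.967; E[X] < 1, so R_4(8) > 407.


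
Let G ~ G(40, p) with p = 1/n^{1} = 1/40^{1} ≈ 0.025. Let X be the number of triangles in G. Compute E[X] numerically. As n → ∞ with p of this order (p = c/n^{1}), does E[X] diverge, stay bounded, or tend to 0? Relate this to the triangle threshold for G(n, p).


Number of potential triangles: C(40, 3) = 9880.
Each occurs with probability p³ ≈ (0.025)³ ≈ 1.56250e-05.
By linearity: E[X] = C(40, 3)·p³ ≈ 9880 · 1.56250e-05 ≈ 0.154.
Here α = 1, so p = 1/n is exactly at the triangle threshold p ~ 1/n. Asymptotically E[X] → c³/6 = 1³/6 = 1/6 ≈ 0.167, a bounded constant. In this regime the triangle count is asymptotically Poisson(c³/6).

E[X] ≈ 0.154; in regime p = Θ(1/n^{1}) E[X] stays bounded (at the triangle threshold p ~ 1/n).


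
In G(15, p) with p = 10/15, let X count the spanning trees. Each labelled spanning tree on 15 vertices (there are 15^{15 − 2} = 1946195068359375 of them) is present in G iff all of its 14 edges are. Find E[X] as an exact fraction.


K_15 has 15^{15 − 2} = 1946195068359375 labelled spanning trees.
For each such spanning tree H, let X_H = 1 if all 14 edges of H are present in G. Then P[X_H = 1] = p^{14} = (2/3)^{14} = 16384/4782969.
Summing the indicators: E[X] = Σ_H E[X_H] = 1946195068359375 · p^{14} = 1946195068359375 · 16384/4782969 = 20000000000000/3.
Numerically: E[X] ≈ 6.6667e+12.

E[X] = 1946195068359375 · (2/3)^{14} = 20000000000000/3 ≈ 6.6667e+12.


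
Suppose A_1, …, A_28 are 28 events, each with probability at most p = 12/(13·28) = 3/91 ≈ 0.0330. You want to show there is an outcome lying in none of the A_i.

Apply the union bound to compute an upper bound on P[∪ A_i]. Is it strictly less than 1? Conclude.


Union bound: P[∪_{i=1}^{28} A_i] ≤ Σ_i P[A_i] ≤ 28·p = 28·(3/91) = 12/13.
Numerically: 12/13 ≈ 0.9231.
Is 12/13 < 1? YES.
Since P[∪ A_i] ≤ 12/13 < 1, the complement has P[∩ A_i^c] ≥ 1 − 12/13 = 1/13 > 0, so some outcome avoids every A_i.

28·p = 12/13 ≈ 0.9231; existence CERTIFIED by the union bound.


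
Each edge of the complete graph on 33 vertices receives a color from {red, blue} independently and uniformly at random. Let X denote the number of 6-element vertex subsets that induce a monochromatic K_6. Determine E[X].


Let X = Σ_S X_S over the C(33, 6) = 1107568 subsets S of size 6, where X_S = 1 if the K_6 on S is monochromatic.
For a fixed S, the K_6 on S has C(6, 2) = 15 edges. P[all 15 edges red] = (1/2)^15, and likewise for blue, so P[monochromatic] = 2·(1/2)^15 = 2^{1 − 15} = 1/16384.
Summing: E[X] = C(33, 6) · 2^{1 − 15} = 1107568 · 1/16384 = 69223/1024.
Numerically: E[X] ≈ 67.60059.

E[X] = C(33,6)·2^(1−C(6,2)) = 69223/1024 ≈ 67.60059.


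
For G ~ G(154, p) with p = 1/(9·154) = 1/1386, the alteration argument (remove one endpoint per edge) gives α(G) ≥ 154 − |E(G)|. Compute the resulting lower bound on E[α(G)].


E[|E(G)|] = C(154, 2)·p = 11781 · (1/1386) = 17/2.
E[α(G)] ≥ n − E[|E(G)|] = 154 − 17/2 = 291/2.
Numerically: ≈ 145.500000.
(This is only a lower bound; the true E[α(G)] may be larger.)

E[α(G)] ≥ 291/2 ≈ 145.500000.


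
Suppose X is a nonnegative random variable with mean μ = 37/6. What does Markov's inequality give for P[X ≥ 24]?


μ = E[X] = 37/6, a = 24.
Markov: P[X ≥ 24] ≤ μ/a = (37/6)/24 = 37/144.
Numerically: ≈ 0.2569.
(Since a = 24 > μ = 6.1667, the bound 37/144 is < 1 and informative.)

P[X ≥ 24] ≤ 37/144 ≈ 0.2569.


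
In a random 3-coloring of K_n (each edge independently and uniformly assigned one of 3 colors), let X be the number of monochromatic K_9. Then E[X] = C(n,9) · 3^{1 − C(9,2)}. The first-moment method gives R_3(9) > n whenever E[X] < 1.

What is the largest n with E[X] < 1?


We need C(n, 9) · 3^{1 − 36} < 1, i.e. C(n, 9) < 3^{36 − 1} = 50031545098999707.
Check values of n near the boundary:
  n = 296: C(296, 9) = 42513789098994080; 42513789098994080 < 50031545098999707? YES
  n = 297: C(297, 9) = 43842345008337645; 43842345008337645 < 50031545098999707? YES
  n = 298: C(298, 9) = 45207677551849890; 45207677551849890 < 50031545098999707? YES
  n = 299: C(299, 9) = 46610674441390059; 46610674441390059 < 50031545098999707? YES
  n = 300: C(300, 9) = 48052241692154700; 48052241692154700 < 50031545098999707? YES
  n = 301: C(301, 9) = 49533303936090975; 49533303936090975 < 50031545098999707? YES
  n = 302: C(302, 9) = 51054804739588650; 51054804739588650 < 50031545098999707? NO
  n = 303: C(303, 9) = 52617706925494425; 52617706925494425 < 50031545098999707? NO
  n = 304: C(304, 9) = 54222992899492560; 54222992899492560 < 50031545098999707? NO
The largest n with C(n, 9) < 50031545098999707 is n = 301 (where E[X] = 16511101312030325/16677181699666569 ≈ 0.990041). Hence R_3(9) > 301, i.e. R_3(9) ≥ 302.

Largest n = 301; hence R_3(9) > 301.


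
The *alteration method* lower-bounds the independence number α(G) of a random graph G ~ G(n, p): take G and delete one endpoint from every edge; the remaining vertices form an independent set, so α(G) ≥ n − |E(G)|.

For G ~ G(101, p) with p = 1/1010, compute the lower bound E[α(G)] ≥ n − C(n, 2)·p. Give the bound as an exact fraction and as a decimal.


E[|E(G)|] = C(101, 2)·p = 5050 · (1/1010) = 5.
E[α(G)] ≥ n − E[|E(G)|] = 101 − 5 = 96.
Numerically: ≈ 96.0000.
(This is only a lower bound; the true E[α(G)] may be larger.)

E[α(G)] ≥ 96 ≈ 96.0000.


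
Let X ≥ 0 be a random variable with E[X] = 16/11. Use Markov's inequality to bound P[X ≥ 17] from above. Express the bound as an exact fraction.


μ = E[X] = 16/11, a = 17.
Markov: P[X ≥ 17] ≤ μ/a = (16/11)/17 = 16/187.
Numerically: ≈ 0.08556.
(Since a = 17 > μ = 1.45455, the bound 16/187 is < 1 and informative.)

P[X ≥ 17] ≤ 16/187 ≈ 0.08556.


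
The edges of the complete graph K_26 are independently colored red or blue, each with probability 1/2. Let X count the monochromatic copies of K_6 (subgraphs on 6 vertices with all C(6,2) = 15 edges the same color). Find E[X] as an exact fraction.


Let X = Σ_S X_S over the C(26, 6) = 230230 subsets S of size 6, where X_S = 1 if the K_6 on S is monochromatic.
For a fixed S, the K_6 on S has C(6, 2) = 15 edges. P[all 15 edges red] = (1/2)^15, and likewise for blue, so P[monochromatic] = 2·(1/2)^15 = 2^{1 − 15} = 1/16384.
Summing: E[X] = C(26, 6) · 2^{1 − 15} = 230230 · 1/16384 = 115115/8192.
Numerically: E[X] ≈ 14.0521.

E[X] = C(26,6)·2^(1−C(6,2)) = 115115/8192 ≈ 14.0521.


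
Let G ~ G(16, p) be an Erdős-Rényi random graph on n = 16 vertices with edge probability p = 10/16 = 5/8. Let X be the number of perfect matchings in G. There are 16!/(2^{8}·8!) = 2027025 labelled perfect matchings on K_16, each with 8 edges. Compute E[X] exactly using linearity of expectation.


K_16 has 16!/(2^{8}·8!) = 2027025 labelled perfect matchings.
For each such perfect matching H, let X_H = 1 if all 8 edges of H are present in G. Then P[X_H = 1] = p^{8} = (5/8)^{8} = 390625/16777216.
By linearity: E[X] = Σ_H E[X_H] = 2027025 · p^{8} = 2027025 · 390625/16777216 = 791806640625/16777216.
Numerically: E[X] ≈ 4.72e+04.

E[X] = 2027025 · (5/8)^{8} = 791806640625/16777216 ≈ 4.72e+04.


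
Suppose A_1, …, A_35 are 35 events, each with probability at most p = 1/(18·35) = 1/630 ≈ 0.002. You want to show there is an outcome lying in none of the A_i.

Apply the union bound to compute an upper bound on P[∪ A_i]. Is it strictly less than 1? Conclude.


Union bound: P[∪_{i=1}^{35} A_i] ≤ Σ_i P[A_i] ≤ 35·p = 35·(1/630) = 1/18.
Numerically: 1/18 ≈ 0.056.
Is 1/18 < 1? YES.
Since P[∪ A_i] ≤ 1/18 < 1, the complement has P[∩ A_i^c] ≥ 1 − 1/18 = 17/18 > 0, so some outcome avoids every A_i.

35·p = 1/18 ≈ 0.056; existence CERTIFIED by the union bound.


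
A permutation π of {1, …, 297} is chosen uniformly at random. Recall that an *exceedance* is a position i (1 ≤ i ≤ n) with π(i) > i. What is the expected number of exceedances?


Write X = Σ_{i=1}^{297} X_i, where X_i = 1_{π(i) > i}.
For each fixed i, π(i) is uniform over {1, …, 297} (marginal of a uniform permutation), so P[π(i) > i] = (n − i)/n. Summing: Σ_{i=1}^{297} (n − i)/n = (0 + 1 + … + 296)/297 = 297(297 − 1)/(2·297) = (297 − 1)/2.
Hence E[X] = Σ_{i=1}^{297} (297 − i)/297 = 148 ≈ 148.000.

E[X] = 148 = 148.000.


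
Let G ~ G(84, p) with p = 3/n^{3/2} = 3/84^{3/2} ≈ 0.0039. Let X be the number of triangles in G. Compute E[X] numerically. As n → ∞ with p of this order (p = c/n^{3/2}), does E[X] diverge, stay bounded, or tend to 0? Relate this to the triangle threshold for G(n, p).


Number of potential triangles: C(84, 3) = 95284.
Each occurs with probability p³ ≈ (0.0039)³ ≈ 5.91707e-08.
By linearity: E[X] = C(84, 3)·p³ ≈ 95284 · 5.91707e-08 ≈ 0.006.
Since α = 3/2 > 1, p = c/n^{3/2} = o(1/n) is below the triangle threshold p ~ 1/n. Asymptotically E[X] ~ (c³/6)·n^{3(1−α)} = (3³/6)·n^{-1.5} → 0, so by Markov's inequality G has no triangles w.h.p.

E[X] ≈ 0.006; in regime p = Θ(1/n^{3/2}) E[X] tends to 0 (below the triangle threshold p ~ 1/n).


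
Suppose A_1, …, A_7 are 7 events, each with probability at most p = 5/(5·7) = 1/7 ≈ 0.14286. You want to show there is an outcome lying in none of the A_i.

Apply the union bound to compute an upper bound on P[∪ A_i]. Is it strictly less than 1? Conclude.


Union bound: P[∪_{i=1}^{7} A_i] ≤ Σ_i P[A_i] ≤ 7·p = 7·(1/7) = 1.
Numerically: 1 ≈ 1.00000.
Is 1 < 1? NO.
Since the bound 1 is ≥ 1, the union bound is uninformative here; it does NOT by itself certify existence.

7·p = 1 ≈ 1.00000; existence NOT certified by the union bound.


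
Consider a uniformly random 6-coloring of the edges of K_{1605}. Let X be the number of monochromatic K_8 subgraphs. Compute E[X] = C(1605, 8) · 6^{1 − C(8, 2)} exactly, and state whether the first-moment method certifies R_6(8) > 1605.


E[X] = C(1605, 8) · 6^{1 − 28} = 1073226690197348380200 · 6^{−27} = 1073226690197348380200/1023490369077469249536.
As a reduced fraction: E[X] = 14905926252740949725/14215144014964850688 ≈ 1.0486.
Is E[X] < 1? NO.
Since E[X] ≥ 1, the first-moment bound is inconclusive at n = 1605; it does NOT by itself certify R_6(8) > 1605.

E[X] = 14905926252740949725/14215144014964850688 ≈ 1.0486; E[X] ≥ 1; first-moment method inconclusive here.


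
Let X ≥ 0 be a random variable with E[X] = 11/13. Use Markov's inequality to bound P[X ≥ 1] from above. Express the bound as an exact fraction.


μ = E[X] = 11/13, a = 1.
Markov: P[X ≥ 1] ≤ μ/a = (11/13)/1 = 11/13.
Numerically: ≈ 0.8462.
(Since a = 1 > μ = 0.8462, the bound 11/13 is < 1 and informative.)

P[X ≥ 1] ≤ 11/13 ≈ 0.8462.


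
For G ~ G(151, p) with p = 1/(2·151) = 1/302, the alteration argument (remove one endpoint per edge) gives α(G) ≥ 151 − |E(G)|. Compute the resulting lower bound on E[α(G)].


E[|E(G)|] = C(151, 2)·p = 11325 · (1/302) = 75/2.
E[α(G)] ≥ n − E[|E(G)|] = 151 − 75/2 = 227/2.
Numerically: ≈ 113.5000.
(This is only a lower bound; the true E[α(G)] may be larger.)

E[α(G)] ≥ 227/2 ≈ 113.5000.


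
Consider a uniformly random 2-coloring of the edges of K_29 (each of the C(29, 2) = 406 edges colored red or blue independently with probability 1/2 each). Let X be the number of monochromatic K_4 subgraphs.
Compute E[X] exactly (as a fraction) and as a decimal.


Let X = Σ_S X_S over the C(29, 4) = 23751 subsets S of size 4, where X_S = 1 if the K_4 on S is monochromatic.
For a fixed S, the K_4 on S has C(4, 2) = 6 edges. P[all 6 edges red] = (1/2)^6, and likewise for blue, so P[monochromatic] = 2·(1/2)^6 = 2^{1 − 6} = 1/32.
By linearity of expectation: E[X] = C(29, 4) · 2^{1 − 6} = 23751 · 1/32 = 23751/32.
Numerically: E[X] ≈ 742.2188.

E[X] = C(29,4)·2^(1−C(4,2)) = 23751/32 ≈ 742.2188.


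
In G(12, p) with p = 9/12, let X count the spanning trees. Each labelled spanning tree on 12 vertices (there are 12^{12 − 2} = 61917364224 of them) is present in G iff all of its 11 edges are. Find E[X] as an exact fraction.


K_12 has 12^{12 − 2} = 61917364224 labelled spanning trees.
For each such spanning tree H, let X_H = 1 if all 11 edges of H are present in G. Then P[X_H = 1] = p^{11} = (3/4)^{11} = 177147/4194304.
By linearity: E[X] = Σ_H E[X_H] = 61917364224 · p^{11} = 61917364224 · 177147/4194304 = 10460353203/4.
Numerically: E[X] ≈ 2.61509e+09.

E[X] = 61917364224 · (3/4)^{11} = 10460353203/4 ≈ 2.61509e+09.


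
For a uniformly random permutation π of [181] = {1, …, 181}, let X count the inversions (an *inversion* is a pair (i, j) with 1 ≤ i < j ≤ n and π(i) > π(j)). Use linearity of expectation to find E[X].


Write X = Σ X_I over the C(181, 2) = 16290 pairs i < j, with X_I the indicator of one inversion.
There are 16290 indicators.
For each fixed pair i < j, the values π(i) and π(j) are two distinct elements of {1, …, 181} in uniformly random order; by symmetry P[π(i) > π(j)] = 1/2.
By linearity: E[X] = 16290 · (1/2) = C(181, 2) · (1/2) = 16290/2 = 8145 ≈ 8145.0000.

E[X] = 8145 = 8145.0000.


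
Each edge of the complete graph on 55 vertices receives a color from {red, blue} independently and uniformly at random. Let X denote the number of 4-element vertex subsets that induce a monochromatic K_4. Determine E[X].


Let X = Σ_S X_S over the C(55, 4) = 341055 subsets S of size 4, where X_S = 1 if the K_4 on S is monochromatic.
For a fixed S, the K_4 on S has C(4, 2) = 6 edges. P[all 6 edges red] = (1/2)^6, and likewise for blue, so P[monochromatic] = 2·(1/2)^6 = 2^{1 − 6} = 1/32.
By linearity: E[X] = C(55, 4) · 2^{1 − 6} = 341055 · 1/32 = 341055/32.
Numerically: E[X] ≈ 10657.96875.

E[X] = C(55,4)·2^(1−C(4,2)) = 341055/32 ≈ 10657.96875.


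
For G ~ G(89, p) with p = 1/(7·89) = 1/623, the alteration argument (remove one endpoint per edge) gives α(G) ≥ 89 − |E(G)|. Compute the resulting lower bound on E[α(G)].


E[|E(G)|] = C(89, 2)·p = 3916 · (1/623) = 44/7.
E[α(G)] ≥ n − E[|E(G)|] = 89 − 44/7 = 579/7.
Numerically: ≈ 82.7143.
(This is only a lower bound; the true E[α(G)] may be larger.)

E[α(G)] ≥ 579/7 ≈ 82.7143.


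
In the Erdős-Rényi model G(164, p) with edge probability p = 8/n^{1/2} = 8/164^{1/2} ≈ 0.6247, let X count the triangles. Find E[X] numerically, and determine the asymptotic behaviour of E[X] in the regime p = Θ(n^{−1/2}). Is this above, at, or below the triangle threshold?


Number of potential triangles: C(164, 3) = 721764.
Each occurs with probability p³ ≈ (0.6247)³ ≈ 2.4378343e-01.
By linearity: E[X] = C(164, 3)·p³ ≈ 721764 · 2.4378343e-01 ≈ 175954.10587.
Since α = 1/2 < 1, p = c/n^{1/2} ≫ 1/n is above the triangle threshold p ~ 1/n. Asymptotically E[X] ~ (c³/6)·n^{3(1−α)} = (8³/6)·n^{1.5} → ∞; triangles are abundant w.h.p.

E[X] ≈ 175954.10587; in regime p = Θ(1/n^{1/2}) E[X] diverges (above the triangle threshold p ~ 1/n).


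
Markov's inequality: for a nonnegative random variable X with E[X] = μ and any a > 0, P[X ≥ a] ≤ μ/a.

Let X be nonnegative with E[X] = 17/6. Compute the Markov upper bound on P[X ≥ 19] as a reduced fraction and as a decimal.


μ = E[X] = 17/6, a = 19.
Markov: P[X ≥ 19] ≤ μ/a = (17/6)/19 = 17/114.
Numerically: ≈ 0.14912.
(Since a = 19 > μ = 2.83333, the bound 17/114 is < 1 and informative.)

P[X ≥ 19] ≤ 17/114 ≈ 0.14912.


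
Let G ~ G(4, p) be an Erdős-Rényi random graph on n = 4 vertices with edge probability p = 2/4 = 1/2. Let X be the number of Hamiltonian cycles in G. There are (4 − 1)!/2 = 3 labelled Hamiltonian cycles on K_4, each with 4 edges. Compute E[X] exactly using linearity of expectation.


K_4 has (4 − 1)!/2 = 3 labelled Hamiltonian cycles.
For each such Hamiltonian cycle H, let X_H = 1 if all 4 edges of H are present in G. Then P[X_H = 1] = p^{4} = (1/2)^{4} = 1/16.
By linearity of expectation: E[X] = Σ_H E[X_H] = 3 · p^{4} = 3 · 1/16 = 3/16.
Numerically: E[X] ≈ 0.1875.

E[X] = 3 · (1/2)^{4} = 3/16 ≈ 0.1875.


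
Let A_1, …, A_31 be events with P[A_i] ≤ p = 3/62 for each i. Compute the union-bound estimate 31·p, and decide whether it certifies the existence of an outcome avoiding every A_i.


Union bound: P[∪_{i=1}^{31} A_i] ≤ Σ_i P[A_i] ≤ 31·p = 31·(3/62) = 3/2.
Numerically: 3/2 ≈ 1.50000.
Is 3/2 < 1? NO.
Since the bound 3/2 is ≥ 1, the union bound is uninformative here; it does NOT by itself certify existence.

31·p = 3/2 ≈ 1.50000; existence NOT certified by the union bound.


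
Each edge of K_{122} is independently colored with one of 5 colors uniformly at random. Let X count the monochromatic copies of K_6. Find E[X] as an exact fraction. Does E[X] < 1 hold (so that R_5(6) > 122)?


E[X] = C(122, 6) · 5^{1 − 15} = 4042116078 · 5^{−14} = 4042116078/6103515625.
As a reduced fraction: E[X] = 4042116078/6103515625 ≈ 0.6623.
Is E[X] < 1? YES.
Since E[X] < 1, there exists a 5-coloring of K_{122} with no monochromatic K_6; hence R_5(6) > 122.

E[X] = 4042116078/6103515625 ≈ 0.6623; E[X] < 1, so R_5(6) > 122.


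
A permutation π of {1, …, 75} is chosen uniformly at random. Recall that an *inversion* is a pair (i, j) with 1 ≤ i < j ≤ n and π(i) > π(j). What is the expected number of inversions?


Write X = Σ X_I over the C(75, 2) = 2775 pairs i < j, with X_I the indicator of one inversion.
There are 2775 indicators.
For each fixed pair i < j, the values π(i) and π(j) are two distinct elements of {1, …, 75} in uniformly random order; by symmetry P[π(i) > π(j)] = 1/2.
By linearity: E[X] = 2775 · (1/2) = C(75, 2) · (1/2) = 2775/2 = 2775/2 ≈ 1387.5000.

E[X] = 2775/2 = 1387.5000.


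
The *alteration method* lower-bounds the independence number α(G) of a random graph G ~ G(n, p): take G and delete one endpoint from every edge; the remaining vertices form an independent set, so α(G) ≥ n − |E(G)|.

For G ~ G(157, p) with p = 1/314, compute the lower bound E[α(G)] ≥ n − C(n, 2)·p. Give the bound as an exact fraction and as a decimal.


E[|E(G)|] = C(157, 2)·p = 12246 · (1/314) = 39.
E[α(G)] ≥ n − E[|E(G)|] = 157 − 39 = 118.
Numerically: ≈ 118.00000.
(This is only a lower bound; the true E[α(G)] may be larger.)

E[α(G)] ≥ 118 ≈ 118.00000.


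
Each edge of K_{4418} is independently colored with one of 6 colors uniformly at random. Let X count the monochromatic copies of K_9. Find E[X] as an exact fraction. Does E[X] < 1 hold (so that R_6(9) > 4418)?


E[X] = C(4418, 9) · 6^{1 − 36} = 1752779389572095347587475120 · 6^{−35} = 1752779389572095347587475120/1719070799748422591028658176.
As a reduced fraction: E[X] = 109548711848255959224217195/107441924984276411939291136 ≈ 1.019609.
Is E[X] < 1? NO.
Since E[X] ≥ 1, the first-moment bound is inconclusive at n = 4418; it does NOT by itself certify R_6(9) > 4418.

E[X] = 109548711848255959224217195/107441924984276411939291136 ≈ 1.019609; E[X] ≥ 1; first-moment method inconclusive here.


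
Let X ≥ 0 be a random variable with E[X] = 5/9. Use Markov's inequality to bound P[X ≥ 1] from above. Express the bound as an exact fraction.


μ = E[X] = 5/9, a = 1.
Markov: P[X ≥ 1] ≤ μ/a = (5/9)/1 = 5/9.
Numerically: ≈ 0.556.
(Since a = 1 > μ = 0.556, the bound 5/9 is < 1 and informative.)

P[X ≥ 1] ≤ 5/9 ≈ 0.556.


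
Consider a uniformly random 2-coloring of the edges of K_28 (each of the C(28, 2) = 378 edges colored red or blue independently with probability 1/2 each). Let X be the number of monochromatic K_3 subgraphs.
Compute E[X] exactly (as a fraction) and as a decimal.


Let X = Σ_S X_S over the C(28, 3) = 3276 subsets S of size 3, where X_S = 1 if the K_3 on S is monochromatic.
For a fixed S, the K_3 on S has C(3, 2) = 3 edges. P[all 3 edges red] = (1/2)^3, and likewise for blue, so P[monochromatic] = 2·(1/2)^3 = 2^{1 − 3} = 1/4.
By linearity of expectation: E[X] = C(28, 3) · 2^{1 − 3} = 3276 · 1/4 = 819.
Numerically: E[X] ≈ 819.000.

E[X] = C(28,3)·2^(1−C(3,2)) = 819 ≈ 819.000.


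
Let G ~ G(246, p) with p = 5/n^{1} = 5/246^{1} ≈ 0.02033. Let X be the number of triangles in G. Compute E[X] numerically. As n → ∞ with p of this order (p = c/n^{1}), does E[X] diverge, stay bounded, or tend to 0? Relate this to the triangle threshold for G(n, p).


Number of potential triangles: C(246, 3) = 2450980.
Each occurs with probability p³ ≈ (0.02033)³ ≈ 8.396624e-06.
By linearity: E[X] = C(246, 3)·p³ ≈ 2450980 · 8.396624e-06 ≈ 20.5800.
Here α = 1, so p = 5/n is exactly at the triangle threshold p ~ 1/n. Asymptotically E[X] → c³/6 = 5³/6 = 125/6 ≈ 20.8333, a bounded constant. In this regime the triangle count is asymptotically Poisson(c³/6).

E[X] ≈ 20.5800; in regime p = Θ(1/n^{1}) E[X] stays bounded (at the triangle threshold p ~ 1/n).


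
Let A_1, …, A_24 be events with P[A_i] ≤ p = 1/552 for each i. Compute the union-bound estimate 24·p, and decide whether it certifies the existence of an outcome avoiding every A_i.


Union bound: P[∪_{i=1}^{24} A_i] ≤ Σ_i P[A_i] ≤ 24·p = 24·(1/552) = 1/23.
Numerically: 1/23 ≈ 0.04348.
Is 1/23 < 1? YES.
Since P[∪ A_i] ≤ 1/23 < 1, the complement has P[∩ A_i^c] ≥ 1 − 1/23 = 22/23 > 0, so some outcome avoids every A_i.

24·p = 1/23 ≈ 0.04348; existence CERTIFIED by the union bound.


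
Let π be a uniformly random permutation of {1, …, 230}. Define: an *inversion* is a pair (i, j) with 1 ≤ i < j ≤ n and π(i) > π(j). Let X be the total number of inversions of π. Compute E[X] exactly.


Write X = Σ X_I over the C(230, 2) = 26335 pairs i < j, with X_I the indicator of one inversion.
There are 26335 indicators.
For each fixed pair i < j, the values π(i) and π(j) are two distinct elements of {1, …, 230} in uniformly random order; by symmetry P[π(i) > π(j)] = 1/2.
By linearity: E[X] = 26335 · (1/2) = C(230, 2) · (1/2) = 26335/2 = 26335/2 ≈ 13167.500000.

E[X] = 26335/2 = 13167.500000.


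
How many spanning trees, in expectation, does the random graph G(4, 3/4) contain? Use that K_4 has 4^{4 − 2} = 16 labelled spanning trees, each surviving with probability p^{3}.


K_4 has 4^{4 − 2} = 16 labelled spanning trees.
For each such spanning tree H, let X_H = 1 if all 3 edges of H are present in G. Then P[X_H = 1] = p^{3} = (3/4)^{3} = 27/64.
By linearity: E[X] = Σ_H E[X_H] = 16 · p^{3} = 16 · 27/64 = 27/4.
Numerically: E[X] ≈ 6.75.

E[X] = 16 · (3/4)^{3} = 27/4 ≈ 6.75.


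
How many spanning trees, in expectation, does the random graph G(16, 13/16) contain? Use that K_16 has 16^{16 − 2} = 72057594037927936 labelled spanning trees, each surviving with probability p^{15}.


K_16 has 16^{16 − 2} = 72057594037927936 labelled spanning trees.
For each such spanning tree H, let X_H = 1 if all 15 edges of H are present in G. Then P[X_H = 1] = p^{15} = (13/16)^{15} = 51185893014090757/1152921504606846976.
By linearity of expectation: E[X] = Σ_H E[X_H] = 72057594037927936 · p^{15} = 72057594037927936 · 51185893014090757/1152921504606846976 = 51185893014090757/16.
Numerically: E[X] ≈ 3.2e+15.

E[X] = 72057594037927936 · (13/16)^{15} = 51185893014090757/16 ≈ 3.2e+15.


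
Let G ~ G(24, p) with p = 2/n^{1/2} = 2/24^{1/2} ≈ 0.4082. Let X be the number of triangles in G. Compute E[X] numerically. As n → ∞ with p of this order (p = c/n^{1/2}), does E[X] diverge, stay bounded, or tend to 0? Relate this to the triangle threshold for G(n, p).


Number of potential triangles: C(24, 3) = 2024.
Each occurs with probability p³ ≈ (0.4082)³ ≈ 6.804138e-02.
By linearity: E[X] = C(24, 3)·p³ ≈ 2024 · 6.804138e-02 ≈ 137.7158.
Since α = 1/2 < 1, p = c/n^{1/2} ≫ 1/n is above the triangle threshold p ~ 1/n. Asymptotically E[X] ~ (c³/6)·n^{3(1−α)} = (2³/6)·n^{1.5} → ∞; triangles are abundant w.h.p.

E[X] ≈ 137.7158; in regime p = Θ(1/n^{1/2}) E[X] diverges (above the triangle threshold p ~ 1/n).


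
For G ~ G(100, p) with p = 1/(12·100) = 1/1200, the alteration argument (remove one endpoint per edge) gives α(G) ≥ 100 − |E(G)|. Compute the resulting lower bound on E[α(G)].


E[|E(G)|] = C(100, 2)·p = 4950 · (1/1200) = 33/8.
E[α(G)] ≥ n − E[|E(G)|] = 100 − 33/8 = 767/8.
Numerically: ≈ 95.875.
(This is only a lower bound; the true E[α(G)] may be larger.)

E[α(G)] ≥ 767/8 ≈ 95.875.


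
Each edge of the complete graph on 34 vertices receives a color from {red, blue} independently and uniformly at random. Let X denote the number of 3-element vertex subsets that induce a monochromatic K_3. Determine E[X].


Let X = Σ_S X_S over the C(34, 3) = 5984 subsets S of size 3, where X_S = 1 if the K_3 on S is monochromatic.
For a fixed S, the K_3 on S has C(3, 2) = 3 edges. P[all 3 edges red] = (1/2)^3, and likewise for blue, so P[monochromatic] = 2·(1/2)^3 = 2^{1 − 3} = 1/4.
By linearity of expectation: E[X] = C(34, 3) · 2^{1 − 3} = 5984 · 1/4 = 1496.
Numerically: E[X] ≈ 1496.0000.

E[X] = C(34,3)·2^(1−C(3,2)) = 1496 ≈ 1496.0000.


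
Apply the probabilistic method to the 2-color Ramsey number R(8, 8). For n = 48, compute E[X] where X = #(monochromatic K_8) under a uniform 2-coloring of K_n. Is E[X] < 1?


E[X] = C(48, 8) · 2^{1 − 28} = 377348994 · 2^{−27} = 377348994/134217728.
As a reduced fraction: E[X] = 188674497/67108864 ≈ 2.811.
Is E[X] < 1? NO.
Since E[X] ≥ 1, the first-moment bound is inconclusive at n = 48; it does NOT by itself certify R(8, 8) > 48.

E[X] = 188674497/67108864 ≈ 2.811; E[X] ≥ 1; first-moment method inconclusive here.


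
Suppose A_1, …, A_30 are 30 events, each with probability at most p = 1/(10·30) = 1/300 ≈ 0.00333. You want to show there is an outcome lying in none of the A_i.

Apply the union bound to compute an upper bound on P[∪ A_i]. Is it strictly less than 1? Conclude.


Union bound: P[∪_{i=1}^{30} A_i] ≤ Σ_i P[A_i] ≤ 30·p = 30·(1/300) = 1/10.
Numerically: 1/10 ≈ 0.10000.
Is 1/10 < 1? YES.
Since P[∪ A_i] ≤ 1/10 < 1, the complement has P[∩ A_i^c] ≥ 1 − 1/10 = 9/10 > 0, so some outcome avoids every A_i.

30·p = 1/10 ≈ 0.10000; existence CERTIFIED by the union bound.


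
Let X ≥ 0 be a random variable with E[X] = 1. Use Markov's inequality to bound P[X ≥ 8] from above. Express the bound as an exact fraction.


μ = E[X] = 1, a = 8.
Markov: P[X ≥ 8] ≤ μ/a = (1)/8 = 1/8.
Numerically: ≈ 0.125.
(Since a = 8 > μ = 1.000, the bound 1/8 is < 1 and informative.)

P[X ≥ 8] ≤ 1/8 ≈ 0.125.


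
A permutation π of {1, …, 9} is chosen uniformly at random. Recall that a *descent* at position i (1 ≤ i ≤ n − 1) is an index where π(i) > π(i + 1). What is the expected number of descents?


Write X = Σ X_I over i = 1, …, 8, with X_I the indicator of one descent.
There are 8 indicators.
For each fixed i, the pair (π(i), π(i+1)) is a uniformly random ordered pair of distinct values from {1, …, 9}; by symmetry P[π(i) > π(i+1)] = 1/2.
By linearity: E[X] = 8 · (1/2) = (9 − 1) · (1/2) = 4 ≈ 4.00000.

E[X] = 4 = 4.00000.


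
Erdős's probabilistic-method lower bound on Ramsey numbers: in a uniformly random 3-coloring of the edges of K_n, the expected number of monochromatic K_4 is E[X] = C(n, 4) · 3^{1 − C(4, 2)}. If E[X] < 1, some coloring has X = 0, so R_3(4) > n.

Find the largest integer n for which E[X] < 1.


We need C(n, 4) · 3^{1 − 6} < 1, i.e. C(n, 4) < 3^{6 − 1} = 243.
Check values of n near the boundary:
  n = 4: C(4, 4) = 1; 1 < 243? YES
  n = 5: C(5, 4) = 5; 5 < 243? YES
  n = 6: C(6, 4) = 15; 15 < 243? YES
  n = 7: C(7, 4) = 35; 35 < 243? YES
  n = 8: C(8, 4) = 70; 70 < 243? YES
  n = 9: C(9, 4) = 126; 126 < 243? YES
  n = 10: C(10, 4) = 210; 210 < 243? YES
  n = 11: C(11, 4) = 330; 330 < 243? NO
The largest n with C(n, 4) < 243 is n = 10 (where E[X] = 70/81 ≈ 0.86420). Hence R_3(4) > 10, i.e. R_3(4) ≥ 11.

Largest n = 10; hence R_3(4) > 10.


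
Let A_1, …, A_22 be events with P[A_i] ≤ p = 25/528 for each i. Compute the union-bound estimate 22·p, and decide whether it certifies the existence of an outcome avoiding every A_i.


Union bound: P[∪_{i=1}^{22} A_i] ≤ Σ_i P[A_i] ≤ 22·p = 22·(25/528) = 25/24.
Numerically: 25/24 ≈ 1.04167.
Is 25/24 < 1? NO.
Since the bound 25/24 is ≥ 1, the union bound is uninformative here; it does NOT by itself certify existence.

22·p = 25/24 ≈ 1.04167; existence NOT certified by the union bound.


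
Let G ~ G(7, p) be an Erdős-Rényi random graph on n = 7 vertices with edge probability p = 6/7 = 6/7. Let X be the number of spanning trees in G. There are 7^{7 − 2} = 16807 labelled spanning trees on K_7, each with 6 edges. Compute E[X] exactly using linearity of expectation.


K_7 has 7^{7 − 2} = 16807 labelled spanning trees.
For each such spanning tree H, let X_H = 1 if all 6 edges of H are present in G. Then P[X_H = 1] = p^{6} = (6/7)^{6} = 46656/117649.
By linearity: E[X] = Σ_H E[X_H] = 16807 · p^{6} = 16807 · 46656/117649 = 46656/7.
Numerically: E[X] ≈ 6665.

E[X] = 16807 · (6/7)^{6} = 46656/7 ≈ 6665.


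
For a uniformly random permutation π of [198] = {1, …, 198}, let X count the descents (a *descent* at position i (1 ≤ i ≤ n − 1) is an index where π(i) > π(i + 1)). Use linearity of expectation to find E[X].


Write X = Σ X_I over i = 1, …, 197, with X_I the indicator of one descent.
There are 197 indicators.
For each fixed i, the pair (π(i), π(i+1)) is a uniformly random ordered pair of distinct values from {1, …, 198}; by symmetry P[π(i) > π(i+1)] = 1/2.
By linearity: E[X] = 197 · (1/2) = (198 − 1) · (1/2) = 197/2 ≈ 98.50000.

E[X] = 197/2 = 98.50000.


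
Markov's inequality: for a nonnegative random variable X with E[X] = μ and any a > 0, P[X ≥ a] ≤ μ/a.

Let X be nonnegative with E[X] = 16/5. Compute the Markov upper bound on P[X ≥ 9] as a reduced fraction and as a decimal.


μ = E[X] = 16/5, a = 9.
Markov: P[X ≥ 9] ≤ μ/a = (16/5)/9 = 16/45.
Numerically: ≈ 0.3556.
(Since a = 9 > μ = 3.2000, the bound 16/45 is < 1 and informative.)

P[X ≥ 9] ≤ 16/45 ≈ 0.3556.


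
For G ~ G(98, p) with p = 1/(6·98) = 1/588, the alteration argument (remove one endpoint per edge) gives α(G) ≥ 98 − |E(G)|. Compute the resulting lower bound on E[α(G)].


E[|E(G)|] = C(98, 2)·p = 4753 · (1/588) = 97/12.
E[α(G)] ≥ n − E[|E(G)|] = 98 − 97/12 = 1079/12.
Numerically: ≈ 89.917.
(This is only a lower bound; the true E[α(G)] may be larger.)

E[α(G)] ≥ 1079/12 ≈ 89.917.


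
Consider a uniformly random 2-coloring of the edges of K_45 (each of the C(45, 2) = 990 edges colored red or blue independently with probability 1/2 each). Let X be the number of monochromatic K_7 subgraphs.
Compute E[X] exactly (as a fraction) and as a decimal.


Let X = Σ_S X_S over the C(45, 7) = 45379620 subsets S of size 7, where X_S = 1 if the K_7 on S is monochromatic.
For a fixed S, the K_7 on S has C(7, 2) = 21 edges. P[all 21 edges red] = (1/2)^21, and likewise for blue, so P[monochromatic] = 2·(1/2)^21 = 2^{1 − 21} = 1/1048576.
Summing: E[X] = C(45, 7) · 2^{1 − 21} = 45379620 · 1/1048576 = 11344905/262144.
Numerically: E[X] ≈ 43.2774.

E[X] = C(45,7)·2^(1−C(7,2)) = 11344905/262144 ≈ 43.2774.


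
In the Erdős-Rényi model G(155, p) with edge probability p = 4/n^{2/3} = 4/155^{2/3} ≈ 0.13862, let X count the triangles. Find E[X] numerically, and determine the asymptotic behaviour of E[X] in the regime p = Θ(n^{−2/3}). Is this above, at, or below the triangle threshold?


Number of potential triangles: C(155, 3) = 608685.
Each occurs with probability p³ ≈ (0.13862)³ ≈ 2.6638918e-03.
By linearity: E[X] = C(155, 3)·p³ ≈ 608685 · 2.6638918e-03 ≈ 1621.47097.
Since α = 2/3 < 1, p = c/n^{2/3} ≫ 1/n is above the triangle threshold p ~ 1/n. Asymptotically E[X] ~ (c³/6)·n^{3(1−α)} = (4³/6)·n^{1} → ∞; triangles are abundant w.h.p.

E[X] ≈ 1621.47097; in regime p = Θ(1/n^{2/3}) E[X] diverges (above the triangle threshold p ~ 1/n).


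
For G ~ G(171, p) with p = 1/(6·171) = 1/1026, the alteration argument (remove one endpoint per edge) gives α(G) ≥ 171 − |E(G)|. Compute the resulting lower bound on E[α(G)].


E[|E(G)|] = C(171, 2)·p = 14535 · (1/1026) = 85/6.
E[α(G)] ≥ n − E[|E(G)|] = 171 − 85/6 = 941/6.
Numerically: ≈ 156.833333.
(This is only a lower bound; the true E[α(G)] may be larger.)

E[α(G)] ≥ 941/6 ≈ 156.833333.


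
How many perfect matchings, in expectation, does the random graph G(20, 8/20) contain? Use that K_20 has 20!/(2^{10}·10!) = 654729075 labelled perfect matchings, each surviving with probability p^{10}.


K_20 has 20!/(2^{10}·10!) = 654729075 labelled perfect matchings.
For each such perfect matching H, let X_H = 1 if all 10 edges of H are present in G. Then P[X_H = 1] = p^{10} = (2/5)^{10} = 1024/9765625.
By linearity: E[X] = Σ_H E[X_H] = 654729075 · p^{10} = 654729075 · 1024/9765625 = 26817702912/390625.
Numerically: E[X] ≈ 68653.

E[X] = 654729075 · (2/5)^{10} = 26817702912/390625 ≈ 68653.


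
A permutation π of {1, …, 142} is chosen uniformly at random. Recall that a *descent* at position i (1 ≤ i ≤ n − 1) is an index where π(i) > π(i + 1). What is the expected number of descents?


Write X = Σ X_I over i = 1, …, 141, with X_I the indicator of one descent.
There are 141 indicators.
For each fixed i, the pair (π(i), π(i+1)) is a uniformly random ordered pair of distinct values from {1, …, 142}; by symmetry P[π(i) > π(i+1)] = 1/2.
By linearity: E[X] = 141 · (1/2) = (142 − 1) · (1/2) = 141/2 ≈ 70.5000.

E[X] = 141/2 = 70.5000.


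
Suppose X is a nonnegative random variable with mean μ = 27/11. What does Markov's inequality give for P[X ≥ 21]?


μ = E[X] = 27/11, a = 21.
Markov: P[X ≥ 21] ≤ μ/a = (27/11)/21 = 9/77.
Numerically: ≈ 0.116883.
(Since a = 21 > μ = 2.454545, the bound 9/77 is < 1 and informative.)

P[X ≥ 21] ≤ 9/77 ≈ 0.116883.


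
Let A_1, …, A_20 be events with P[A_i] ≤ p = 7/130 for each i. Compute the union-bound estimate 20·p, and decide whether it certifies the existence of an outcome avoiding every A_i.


Union bound: P[∪_{i=1}^{20} A_i] ≤ Σ_i P[A_i] ≤ 20·p = 20·(7/130) = 14/13.
Numerically: 14/13 ≈ 1.076923.
Is 14/13 < 1? NO.
Since the bound 14/13 is ≥ 1, the union bound is uninformative here; it does NOT by itself certify existence.

20·p = 14/13 ≈ 1.076923; existence NOT certified by the union bound.


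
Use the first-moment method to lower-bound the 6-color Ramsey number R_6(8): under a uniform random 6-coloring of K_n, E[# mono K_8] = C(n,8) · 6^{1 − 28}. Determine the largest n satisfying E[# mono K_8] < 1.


We need C(n, 8) · 6^{1 − 28} < 1, i.e. C(n, 8) < 6^{28 − 1} = 1023490369077469249536.
Check values of n near the boundary:
  n = 1589: C(1589, 8) = 990389025825605844438; 990389025825605844438 < 1023490369077469249536? YES
  n = 1590: C(1590, 8) = 995397314198933813310; 995397314198933813310 < 1023490369077469249536? YES
  n = 1591: C(1591, 8) = 1000427749141189953870; 1000427749141189953870 < 1023490369077469249536? YES
  n = 1592: C(1592, 8) = 1005480414540892933435; 1005480414540892933435 < 1023490369077469249536? YES
  n = 1593: C(1593, 8) = 1010555394551193970323; 1010555394551193970323 < 1023490369077469249536? YES
  n = 1594: C(1594, 8) = 1015652773590544255167; 1015652773590544255167 < 1023490369077469249536? YES
  n = 1595: C(1595, 8) = 1020772636343363633895; 1020772636343363633895 < 1023490369077469249536? YES
  n = 1596: C(1596, 8) = 1025915067760710553965; 1025915067760710553965 < 1023490369077469249536? NO
  n = 1597: C(1597, 8) = 1031080153060953275445; 1031080153060953275445 < 1023490369077469249536? NO
  n = 1598: C(1598, 8) = 1036267977730442348529; 1036267977730442348529 < 1023490369077469249536? NO
The largest n with C(n, 8) < 1023490369077469249536 is n = 1595 (where E[X] = 113419181815929292655/113721152119718805504 ≈ 0.9973). Hence R_6(8) > 1595, i.e. R_6(8) ≥ 1596.

Largest n = 1595; hence R_6(8) > 1595.


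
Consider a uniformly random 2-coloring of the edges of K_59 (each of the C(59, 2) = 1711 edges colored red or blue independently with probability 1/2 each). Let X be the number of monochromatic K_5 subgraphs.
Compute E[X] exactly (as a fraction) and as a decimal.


Let X = Σ_S X_S over the C(59, 5) = 5006386 subsets S of size 5, where X_S = 1 if the K_5 on S is monochromatic.
For a fixed S, the K_5 on S has C(5, 2) = 10 edges. P[all 10 edges red] = (1/2)^10, and likewise for blue, so P[monochromatic] = 2·(1/2)^10 = 2^{1 − 10} = 1/512.
By linearity: E[X] = C(59, 5) · 2^{1 − 10} = 5006386 · 1/512 = 2503193/256.
Numerically: E[X] ≈ 9778.0977.

E[X] = C(59,5)·2^(1−C(5,2)) = 2503193/256 ≈ 9778.0977.
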